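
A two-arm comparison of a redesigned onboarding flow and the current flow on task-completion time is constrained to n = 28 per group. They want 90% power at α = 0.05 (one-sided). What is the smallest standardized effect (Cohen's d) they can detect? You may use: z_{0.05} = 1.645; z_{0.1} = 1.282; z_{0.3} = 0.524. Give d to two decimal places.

d_min ≈ 0.78

For two independent groups of n = 28 each: d_min = (z_{α} + z_β)·√(2/n).
z-sum = 1.645 + 1.282 = 2.927.
d_min = 2.927 × √(2/28) = 2.927 × 0.2673 = 0.782.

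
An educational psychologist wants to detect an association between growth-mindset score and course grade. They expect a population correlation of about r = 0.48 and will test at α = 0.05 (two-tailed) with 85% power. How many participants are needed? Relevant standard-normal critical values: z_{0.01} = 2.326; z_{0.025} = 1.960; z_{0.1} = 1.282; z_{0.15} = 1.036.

Fisher's z: C = ½·ln((1+r)/(1−r)) = ½·ln(2.8462) = 0.5230.
n = ((z_{α/2} + z_β)/C)² + 3.
(1.960 + 1.036) / 0.5230 = 2.996 / 0.5230 = 5.728.
n = 5.728² + 3 = 32.82 + 3 = 35.8.
Round up.

n = 36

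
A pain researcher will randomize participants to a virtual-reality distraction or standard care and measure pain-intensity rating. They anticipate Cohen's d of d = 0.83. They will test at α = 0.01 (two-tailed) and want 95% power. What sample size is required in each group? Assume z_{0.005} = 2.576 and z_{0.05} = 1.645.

For two independent groups with equal n: n = 2·((z_{α/2} + z_β) / d)².
z_{α/2} + z_β = 2.576 + 1.645 = 4.221.
n = 2 × (4.221 / 0.83)² = 2 × 5.086² = 2 × 25.86 = 51.7.
Round up to the next whole participant.

n = 52 per group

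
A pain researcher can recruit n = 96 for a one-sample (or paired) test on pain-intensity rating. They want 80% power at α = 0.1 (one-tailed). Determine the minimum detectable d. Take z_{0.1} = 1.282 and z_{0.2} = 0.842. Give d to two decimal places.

d_min ≈ 0.22

For a single sample (or paired design) of n = 96: d_min = (z_{α} + z_β)/√n.
z-sum = 1.282 + 0.842 = 2.124.
d_min = 2.124 / √96 = 2.124 / 9.798 = 0.217.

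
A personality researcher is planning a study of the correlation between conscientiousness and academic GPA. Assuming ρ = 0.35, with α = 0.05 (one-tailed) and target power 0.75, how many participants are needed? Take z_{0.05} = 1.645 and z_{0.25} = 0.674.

Fisher's z: C = ½·ln((1+r)/(1−r)) = ½·ln(2.0769) = 0.3654.
n = ((z_{α} + z_β)/C)² + 3.
(1.645 + 0.674) / 0.3654 = 2.319 / 0.3654 = 6.346.
n = 6.346² + 3 = 40.28 + 3 = 43.3.
Round up.

n = 44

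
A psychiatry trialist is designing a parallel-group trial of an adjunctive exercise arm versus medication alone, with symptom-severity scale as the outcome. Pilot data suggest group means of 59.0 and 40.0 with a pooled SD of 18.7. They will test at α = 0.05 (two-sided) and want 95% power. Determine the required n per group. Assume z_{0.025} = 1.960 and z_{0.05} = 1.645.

n = 26 per group

Cohen's d = |M₁ − M₂| / SD_pooled = |59.0 − 40.0| / 18.7 = 19.0 / 18.7 = 1.016.
For two independent groups with equal n: n = 2·((z_{α/2} + z_β) / d)².
z_{α/2} + z_β = 1.960 + 1.645 = 3.605.
n = 2 × (3.605 / 1.016)² = 2 × 3.548² = 2 × 12.59 = 25.2.
Round up to the next whole participant.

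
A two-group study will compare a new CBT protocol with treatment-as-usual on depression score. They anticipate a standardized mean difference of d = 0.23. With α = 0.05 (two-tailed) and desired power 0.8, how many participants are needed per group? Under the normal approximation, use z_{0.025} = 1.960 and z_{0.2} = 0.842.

n = 297 per group

For two independent groups with equal n: n = 2·((z_{α/2} + z_β) / d)².
z_{α/2} + z_β = 1.960 + 0.842 = 2.802.
n = 2 × (2.802 / 0.23)² = 2 × 12.183² = 2 × 148.42 = 296.8.
Round up to the next whole participant.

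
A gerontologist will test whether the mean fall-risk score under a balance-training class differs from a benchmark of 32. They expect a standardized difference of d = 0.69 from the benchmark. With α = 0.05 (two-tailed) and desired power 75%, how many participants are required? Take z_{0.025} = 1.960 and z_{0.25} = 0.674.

For a one-sample test: n = ((z_{α/2} + z_β) / d)².
z_{α/2} + z_β = 1.960 + 0.674 = 2.634.
n = (2.634 / 0.69)² = 3.817² = 14.57.
Round up.

n = 15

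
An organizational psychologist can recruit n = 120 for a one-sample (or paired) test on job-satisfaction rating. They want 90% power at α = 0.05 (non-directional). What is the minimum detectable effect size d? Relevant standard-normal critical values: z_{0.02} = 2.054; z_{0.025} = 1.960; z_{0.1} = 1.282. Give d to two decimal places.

d_min ≈ 0.30

For a single sample (or paired design) of n = 120: d_min = (z_{α/2} + z_β)/√n.
z-sum = 1.960 + 1.282 = 3.242.
d_min = 3.242 / √120 = 3.242 / 10.954 = 0.296.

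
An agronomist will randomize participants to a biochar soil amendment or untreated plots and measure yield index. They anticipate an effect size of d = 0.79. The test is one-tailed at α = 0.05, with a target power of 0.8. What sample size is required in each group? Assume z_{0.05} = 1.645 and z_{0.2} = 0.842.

n = 20 per group

For two independent groups with equal n: n = 2·((z_{α} + z_β) / d)².
z_{α} + z_β = 1.645 + 0.842 = 2.487.
n = 2 × (2.487 / 0.79)² = 2 × 3.148² = 2 × 9.91 = 19.8.
Round up to the next whole participant.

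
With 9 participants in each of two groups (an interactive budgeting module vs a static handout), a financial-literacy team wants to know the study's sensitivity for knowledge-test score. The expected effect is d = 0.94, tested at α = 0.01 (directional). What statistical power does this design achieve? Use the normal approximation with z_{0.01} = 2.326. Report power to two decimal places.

power ≈ 0.37

For two equal groups, power = Φ(d·√(n/2) − z_{α}).
d·√(n/2) = 0.94 × √(9/2) = 0.94 × 2.121 = 1.994.
z_β = 1.994 − 2.326 = -0.332.
Power = Φ(-0.332) = 0.370.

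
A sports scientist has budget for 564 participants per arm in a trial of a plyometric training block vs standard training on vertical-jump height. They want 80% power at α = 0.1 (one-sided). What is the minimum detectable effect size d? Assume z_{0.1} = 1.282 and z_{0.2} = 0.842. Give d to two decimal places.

d_min ≈ 0.13

For two independent groups of n = 564 each: d_min = (z_{α} + z_β)·√(2/n).
z-sum = 1.282 + 0.842 = 2.124.
d_min = 2.124 × √(2/564) = 2.124 × 0.0595 = 0.126.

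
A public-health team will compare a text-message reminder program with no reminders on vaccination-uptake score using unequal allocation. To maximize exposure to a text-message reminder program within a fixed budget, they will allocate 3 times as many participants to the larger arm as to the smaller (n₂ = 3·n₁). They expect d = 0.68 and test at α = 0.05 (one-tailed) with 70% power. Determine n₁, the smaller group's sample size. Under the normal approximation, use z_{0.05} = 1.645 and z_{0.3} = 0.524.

With allocation ratio k = n₂/n₁ = 3, Var(x̄₁−x̄₂) = σ²(1/n₁ + 1/(k·n₁)) = σ²·(k+1)/(k·n₁).
So n₁ = (1 + 1/k)·((z_{α} + z_β)/d)² = 1.333 × (2.169/0.68)².
n₁ = 1.333 × 10.17 = 13.6.
Round up: n₁ = 14, giving n₂ = 3 × 14 = 42.

n₁ = 14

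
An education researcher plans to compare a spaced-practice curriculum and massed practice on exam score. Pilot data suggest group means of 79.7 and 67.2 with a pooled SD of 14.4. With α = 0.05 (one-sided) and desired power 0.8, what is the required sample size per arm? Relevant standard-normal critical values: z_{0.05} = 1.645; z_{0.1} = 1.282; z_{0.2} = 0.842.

n = 17 per group

Cohen's d = |M₁ − M₂| / SD_pooled = |79.7 − 67.2| / 14.4 = 12.5 / 14.4 = 0.868.
For two independent groups with equal n: n = 2·((z_{α} + z_β) / d)².
z_{α} + z_β = 1.645 + 0.842 = 2.487.
n = 2 × (2.487 / 0.868)² = 2 × 2.865² = 2 × 8.21 = 16.4.
Round up to the next whole participant.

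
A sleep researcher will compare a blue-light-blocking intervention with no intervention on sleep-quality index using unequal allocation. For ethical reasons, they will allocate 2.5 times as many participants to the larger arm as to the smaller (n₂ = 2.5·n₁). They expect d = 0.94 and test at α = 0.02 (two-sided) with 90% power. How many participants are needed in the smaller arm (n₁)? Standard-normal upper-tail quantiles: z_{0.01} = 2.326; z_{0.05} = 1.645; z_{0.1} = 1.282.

n₁ = 21

With allocation ratio k = n₂/n₁ = 2.5, Var(x̄₁−x̄₂) = σ²(1/n₁ + 1/(k·n₁)) = σ²·(k+1)/(k·n₁).
So n₁ = (1 + 1/k)·((z_{α/2} + z_β)/d)² = 1.400 × (3.608/0.94)².
n₁ = 1.400 × 14.73 = 20.6.
Round up: n₁ = 21, giving n₂ = ⌈2.5 × 21⌉ = ⌈52.5⌉ = 53.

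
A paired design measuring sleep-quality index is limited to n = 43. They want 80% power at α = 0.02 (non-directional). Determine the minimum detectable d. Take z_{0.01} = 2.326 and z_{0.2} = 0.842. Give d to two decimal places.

For a single sample (or paired design) of n = 43: d_min = (z_{α/2} + z_β)/√n.
z-sum = 2.326 + 0.842 = 3.168.
d_min = 3.168 / √43 = 3.168 / 6.557 = 0.483.

d_min ≈ 0.48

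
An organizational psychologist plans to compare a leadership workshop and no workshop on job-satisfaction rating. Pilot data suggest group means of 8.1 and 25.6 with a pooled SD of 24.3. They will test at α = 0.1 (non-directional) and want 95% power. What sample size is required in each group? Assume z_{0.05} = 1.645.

n = 42 per group

Cohen's d = |M₁ − M₂| / SD_pooled = |8.1 − 25.6| / 24.3 = 17.5 / 24.3 = 0.720.
For two independent groups with equal n: n = 2·((z_{α/2} + z_β) / d)².
z_{α/2} + z_β = 1.645 + 1.645 = 3.290.
n = 2 × (3.290 / 0.720)² = 2 × 4.569² = 2 × 20.88 = 41.8.
Round up to the next whole participant.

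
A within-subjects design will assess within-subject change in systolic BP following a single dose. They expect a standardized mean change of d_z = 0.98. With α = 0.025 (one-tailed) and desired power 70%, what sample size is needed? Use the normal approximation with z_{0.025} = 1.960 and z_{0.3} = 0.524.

For a paired (one-sample on differences) test: n = ((z_{α} + z_β) / d)².
z_{α} + z_β = 1.960 + 0.524 = 2.484.
n = (2.484 / 0.98)² = 2.535² = 6.42.
Round up.

n = 7 pairs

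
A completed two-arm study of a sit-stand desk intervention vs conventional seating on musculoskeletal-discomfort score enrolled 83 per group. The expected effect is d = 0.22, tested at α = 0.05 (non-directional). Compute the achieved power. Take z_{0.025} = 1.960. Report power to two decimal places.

For two equal groups, power = Φ(d·√(n/2) − z_{α/2}).
d·√(n/2) = 0.22 × √(83/2) = 0.22 × 6.442 = 1.417.
z_β = 1.417 − 1.960 = -0.543.
Power = Φ(-0.543) = 0.294.

power ≈ 0.29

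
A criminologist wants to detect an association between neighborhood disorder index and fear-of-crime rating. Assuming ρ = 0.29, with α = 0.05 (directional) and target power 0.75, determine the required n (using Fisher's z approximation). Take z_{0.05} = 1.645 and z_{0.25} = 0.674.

n = 64

Fisher's z: C = ½·ln((1+r)/(1−r)) = ½·ln(1.8169) = 0.2986.
n = ((z_{α} + z_β)/C)² + 3.
(1.645 + 0.674) / 0.2986 = 2.319 / 0.2986 = 7.766.
n = 7.766² + 3 = 60.31 + 3 = 63.3.
Round up.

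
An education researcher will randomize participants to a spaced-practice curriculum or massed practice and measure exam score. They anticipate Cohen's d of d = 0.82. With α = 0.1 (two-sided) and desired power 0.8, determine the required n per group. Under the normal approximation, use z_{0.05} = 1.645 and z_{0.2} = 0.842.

n = 19 per group

For two independent groups with equal n: n = 2·((z_{α/2} + z_β) / d)².
z_{α/2} + z_β = 1.645 + 0.842 = 2.487.
n = 2 × (2.487 / 0.82)² = 2 × 3.033² = 2 × 9.20 = 18.4.
Round up to the next whole participant.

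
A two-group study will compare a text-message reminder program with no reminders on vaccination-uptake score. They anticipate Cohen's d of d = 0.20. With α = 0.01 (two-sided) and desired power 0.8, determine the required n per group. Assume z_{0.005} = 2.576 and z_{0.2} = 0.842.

For two independent groups with equal n: n = 2·((z_{α/2} + z_β) / d)².
z_{α/2} + z_β = 2.576 + 0.842 = 3.418.
n = 2 × (3.418 / 0.20)² = 2 × 17.090² = 2 × 292.07 = 584.1.
Round up to the next whole participant.

n = 585 per group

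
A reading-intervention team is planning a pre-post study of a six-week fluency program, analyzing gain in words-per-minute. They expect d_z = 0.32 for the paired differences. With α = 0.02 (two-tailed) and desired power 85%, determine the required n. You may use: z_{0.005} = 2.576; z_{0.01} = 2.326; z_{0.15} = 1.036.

n = 111 pairs

For a paired (one-sample on differences) test: n = ((z_{α/2} + z_β) / d)².
z_{α/2} + z_β = 2.326 + 1.036 = 3.362.
n = (3.362 / 0.32)² = 10.506² = 110.38.
Round up.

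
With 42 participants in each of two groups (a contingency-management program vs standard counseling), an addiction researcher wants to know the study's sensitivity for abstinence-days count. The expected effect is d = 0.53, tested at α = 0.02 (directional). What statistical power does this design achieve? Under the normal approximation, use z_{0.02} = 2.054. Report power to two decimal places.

power ≈ 0.65

For two equal groups, power = Φ(d·√(n/2) − z_{α}).
d·√(n/2) = 0.53 × √(42/2) = 0.53 × 4.583 = 2.429.
z_β = 2.429 − 2.054 = 0.375.
Power = Φ(0.375) = 0.646.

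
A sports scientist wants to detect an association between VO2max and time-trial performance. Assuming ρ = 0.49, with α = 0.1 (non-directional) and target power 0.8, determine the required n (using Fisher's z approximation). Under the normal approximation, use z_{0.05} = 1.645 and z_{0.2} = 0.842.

Fisher's z: C = ½·ln((1+r)/(1−r)) = ½·ln(2.9216) = 0.5361.
n = ((z_{α/2} + z_β)/C)² + 3.
(1.645 + 0.842) / 0.5361 = 2.487 / 0.5361 = 4.639.
n = 4.639² + 3 = 21.52 + 3 = 24.5.
Round up.

n = 25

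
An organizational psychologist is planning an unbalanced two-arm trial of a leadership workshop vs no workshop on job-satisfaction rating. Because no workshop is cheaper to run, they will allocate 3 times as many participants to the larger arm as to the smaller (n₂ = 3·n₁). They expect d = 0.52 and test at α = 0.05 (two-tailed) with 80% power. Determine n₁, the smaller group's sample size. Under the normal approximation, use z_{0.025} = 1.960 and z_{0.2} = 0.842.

With allocation ratio k = n₂/n₁ = 3, Var(x̄₁−x̄₂) = σ²(1/n₁ + 1/(k·n₁)) = σ²·(k+1)/(k·n₁).
So n₁ = (1 + 1/k)·((z_{α/2} + z_β)/d)² = 1.333 × (2.802/0.52)².
n₁ = 1.333 × 29.04 = 38.7.
Round up: n₁ = 39, giving n₂ = 3 × 39 = 117.

n₁ = 39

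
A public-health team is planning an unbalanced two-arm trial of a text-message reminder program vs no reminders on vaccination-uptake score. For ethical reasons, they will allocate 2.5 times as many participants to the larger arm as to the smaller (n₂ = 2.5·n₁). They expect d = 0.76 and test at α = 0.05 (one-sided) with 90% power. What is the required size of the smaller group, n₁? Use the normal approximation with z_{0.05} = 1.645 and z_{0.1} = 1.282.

n₁ = 21

With allocation ratio k = n₂/n₁ = 2.5, Var(x̄₁−x̄₂) = σ²(1/n₁ + 1/(k·n₁)) = σ²·(k+1)/(k·n₁).
So n₁ = (1 + 1/k)·((z_{α} + z_β)/d)² = 1.400 × (2.927/0.76)².
n₁ = 1.400 × 14.83 = 20.8.
Round up: n₁ = 21, giving n₂ = ⌈2.5 × 21⌉ = ⌈52.5⌉ = 53.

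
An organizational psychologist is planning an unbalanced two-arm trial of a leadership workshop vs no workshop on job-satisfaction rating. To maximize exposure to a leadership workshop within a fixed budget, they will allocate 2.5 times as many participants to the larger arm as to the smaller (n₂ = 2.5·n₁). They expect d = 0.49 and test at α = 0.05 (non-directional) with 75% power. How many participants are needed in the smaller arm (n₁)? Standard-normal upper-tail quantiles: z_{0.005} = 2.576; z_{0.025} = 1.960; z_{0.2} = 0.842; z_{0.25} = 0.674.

With allocation ratio k = n₂/n₁ = 2.5, Var(x̄₁−x̄₂) = σ²(1/n₁ + 1/(k·n₁)) = σ²·(k+1)/(k·n₁).
So n₁ = (1 + 1/k)·((z_{α/2} + z_β)/d)² = 1.400 × (2.634/0.49)².
n₁ = 1.400 × 28.90 = 40.5.
Round up: n₁ = 41, giving n₂ = ⌈2.5 × 41⌉ = ⌈102.5⌉ = 103.

n₁ = 41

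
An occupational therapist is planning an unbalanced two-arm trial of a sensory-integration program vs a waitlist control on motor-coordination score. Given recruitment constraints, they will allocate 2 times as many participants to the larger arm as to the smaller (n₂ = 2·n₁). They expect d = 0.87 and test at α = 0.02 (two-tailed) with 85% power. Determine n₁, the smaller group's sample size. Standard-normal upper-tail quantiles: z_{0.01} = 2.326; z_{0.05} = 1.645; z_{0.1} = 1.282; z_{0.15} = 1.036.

n₁ = 23

With allocation ratio k = n₂/n₁ = 2, Var(x̄₁−x̄₂) = σ²(1/n₁ + 1/(k·n₁)) = σ²·(k+1)/(k·n₁).
So n₁ = (1 + 1/k)·((z_{α/2} + z_β)/d)² = 1.500 × (3.362/0.87)².
n₁ = 1.500 × 14.93 = 22.4.
Round up: n₁ = 23, giving n₂ = 2 × 23 = 46.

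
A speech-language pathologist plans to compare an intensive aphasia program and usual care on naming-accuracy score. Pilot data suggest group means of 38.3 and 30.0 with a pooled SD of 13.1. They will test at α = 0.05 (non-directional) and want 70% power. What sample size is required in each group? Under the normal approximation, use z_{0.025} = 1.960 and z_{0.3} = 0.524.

Cohen's d = |M₁ − M₂| / SD_pooled = |38.3 − 30.0| / 13.1 = 8.3 / 13.1 = 0.634.
For two independent groups with equal n: n = 2·((z_{α/2} + z_β) / d)².
z_{α/2} + z_β = 1.960 + 0.524 = 2.484.
n = 2 × (2.484 / 0.634)² = 2 × 3.918² = 2 × 15.35 = 30.7.
Round up to the next whole participant.

n = 31 per group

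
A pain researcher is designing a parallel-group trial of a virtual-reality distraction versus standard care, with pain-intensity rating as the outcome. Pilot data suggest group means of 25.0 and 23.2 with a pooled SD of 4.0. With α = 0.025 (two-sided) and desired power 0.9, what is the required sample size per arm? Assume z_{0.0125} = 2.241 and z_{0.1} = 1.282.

n = 123 per group

Cohen's d = |M₁ − M₂| / SD_pooled = |25.0 − 23.2| / 4.0 = 1.8 / 4.0 = 0.450.
For two independent groups with equal n: n = 2·((z_{α/2} + z_β) / d)².
z_{α/2} + z_β = 2.241 + 1.282 = 3.523.
n = 2 × (3.523 / 0.450)² = 2 × 7.829² = 2 × 61.29 = 122.6.
Round up to the next whole participant.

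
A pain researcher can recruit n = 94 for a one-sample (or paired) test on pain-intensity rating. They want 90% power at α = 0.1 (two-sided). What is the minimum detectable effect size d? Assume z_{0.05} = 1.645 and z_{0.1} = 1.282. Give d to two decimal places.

For a single sample (or paired design) of n = 94: d_min = (z_{α/2} + z_β)/√n.
z-sum = 1.645 + 1.282 = 2.927.
d_min = 2.927 / √94 = 2.927 / 9.695 = 0.302.

d_min ≈ 0.30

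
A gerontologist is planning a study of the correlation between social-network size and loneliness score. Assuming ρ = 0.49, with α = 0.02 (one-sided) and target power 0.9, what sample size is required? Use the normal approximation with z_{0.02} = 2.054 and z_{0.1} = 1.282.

n = 42

Fisher's z: C = ½·ln((1+r)/(1−r)) = ½·ln(2.9216) = 0.5361.
n = ((z_{α} + z_β)/C)² + 3.
(2.054 + 1.282) / 0.5361 = 3.336 / 0.5361 = 6.223.
n = 6.223² + 3 = 38.72 + 3 = 41.7.
Round up.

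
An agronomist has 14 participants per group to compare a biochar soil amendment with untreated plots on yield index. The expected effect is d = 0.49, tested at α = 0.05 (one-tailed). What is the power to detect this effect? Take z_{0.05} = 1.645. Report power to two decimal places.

For two equal groups, power = Φ(d·√(n/2) − z_{α}).
d·√(n/2) = 0.49 × √(14/2) = 0.49 × 2.646 = 1.296.
z_β = 1.296 − 1.645 = -0.349.
Power = Φ(-0.349) = 0.364.

power ≈ 0.36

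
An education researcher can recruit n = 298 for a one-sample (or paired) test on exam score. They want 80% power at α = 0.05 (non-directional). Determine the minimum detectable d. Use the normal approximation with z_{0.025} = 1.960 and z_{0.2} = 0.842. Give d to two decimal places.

For a single sample (or paired design) of n = 298: d_min = (z_{α/2} + z_β)/√n.
z-sum = 1.960 + 0.842 = 2.802.
d_min = 2.802 / √298 = 2.802 / 17.263 = 0.162.

d_min ≈ 0.16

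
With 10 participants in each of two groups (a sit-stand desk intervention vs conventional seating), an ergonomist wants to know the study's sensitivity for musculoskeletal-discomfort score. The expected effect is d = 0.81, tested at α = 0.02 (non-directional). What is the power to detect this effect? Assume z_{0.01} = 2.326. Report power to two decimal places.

For two equal groups, power = Φ(d·√(n/2) − z_{α/2}).
d·√(n/2) = 0.81 × √(10/2) = 0.81 × 2.236 = 1.811.
z_β = 1.811 − 2.326 = -0.515.
Power = Φ(-0.515) = 0.303.

power ≈ 0.30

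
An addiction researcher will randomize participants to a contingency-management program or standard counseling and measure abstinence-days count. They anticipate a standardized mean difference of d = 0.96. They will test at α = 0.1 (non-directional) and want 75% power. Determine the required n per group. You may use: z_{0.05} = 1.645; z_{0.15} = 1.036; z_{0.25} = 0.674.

For two independent groups with equal n: n = 2·((z_{α/2} + z_β) / d)².
z_{α/2} + z_β = 1.645 + 0.674 = 2.319.
n = 2 × (2.319 / 0.96)² = 2 × 2.416² = 2 × 5.84 = 11.7.
Round up to the next whole participant.

n = 12 per group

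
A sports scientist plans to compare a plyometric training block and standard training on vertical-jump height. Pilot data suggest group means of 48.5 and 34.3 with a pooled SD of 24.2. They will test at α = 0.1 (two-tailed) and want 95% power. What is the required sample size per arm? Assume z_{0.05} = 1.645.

Cohen's d = |M₁ − M₂| / SD_pooled = |48.5 − 34.3| / 24.2 = 14.2 / 24.2 = 0.587.
For two independent groups with equal n: n = 2·((z_{α/2} + z_β) / d)².
z_{α/2} + z_β = 1.645 + 1.645 = 3.290.
n = 2 × (3.290 / 0.587)² = 2 × 5.605² = 2 × 31.41 = 62.8.
Round up to the next whole participant.

n = 63 per group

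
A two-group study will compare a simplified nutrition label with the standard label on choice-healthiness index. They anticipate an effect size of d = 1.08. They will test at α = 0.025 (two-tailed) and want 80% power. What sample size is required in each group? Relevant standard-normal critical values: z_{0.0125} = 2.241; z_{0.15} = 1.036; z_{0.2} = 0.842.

For two independent groups with equal n: n = 2·((z_{α/2} + z_β) / d)².
z_{α/2} + z_β = 2.241 + 0.842 = 3.083.
n = 2 × (3.083 / 1.08)² = 2 × 2.855² = 2 × 8.15 = 16.3.
Round up to the next whole participant.

n = 17 per group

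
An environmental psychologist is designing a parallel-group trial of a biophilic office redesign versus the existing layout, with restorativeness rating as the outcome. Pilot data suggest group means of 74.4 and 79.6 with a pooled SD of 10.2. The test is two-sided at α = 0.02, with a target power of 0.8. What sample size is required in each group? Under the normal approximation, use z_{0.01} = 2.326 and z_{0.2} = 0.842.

n = 78 per group

Cohen's d = |M₁ − M₂| / SD_pooled = |74.4 − 79.6| / 10.2 = 5.2 / 10.2 = 0.510.
For two independent groups with equal n: n = 2·((z_{α/2} + z_β) / d)².
z_{α/2} + z_β = 2.326 + 0.842 = 3.168.
n = 2 × (3.168 / 0.510)² = 2 × 6.212² = 2 × 38.59 = 77.2.
Round up to the next whole participant.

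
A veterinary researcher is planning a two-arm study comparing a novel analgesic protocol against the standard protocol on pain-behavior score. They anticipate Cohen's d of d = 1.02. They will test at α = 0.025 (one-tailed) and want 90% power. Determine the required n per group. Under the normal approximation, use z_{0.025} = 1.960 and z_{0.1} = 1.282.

n = 21 per group

For two independent groups with equal n: n = 2·((z_{α} + z_β) / d)².
z_{α} + z_β = 1.960 + 1.282 = 3.242.
n = 2 × (3.242 / 1.02)² = 2 × 3.178² = 2 × 10.10 = 20.2.
Round up to the next whole participant.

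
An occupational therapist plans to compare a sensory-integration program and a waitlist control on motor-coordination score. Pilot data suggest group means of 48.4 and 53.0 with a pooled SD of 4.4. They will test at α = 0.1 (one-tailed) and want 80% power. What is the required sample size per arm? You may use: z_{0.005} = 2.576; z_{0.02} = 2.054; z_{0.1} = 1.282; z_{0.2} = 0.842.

n = 9 per group

Cohen's d = |M₁ − M₂| / SD_pooled = |48.4 − 53.0| / 4.4 = 4.6 / 4.4 = 1.045.
For two independent groups with equal n: n = 2·((z_{α} + z_β) / d)².
z_{α} + z_β = 1.282 + 0.842 = 2.124.
n = 2 × (2.124 / 1.045)² = 2 × 2.033² = 2 × 4.13 = 8.3.
Round up to the next whole participant.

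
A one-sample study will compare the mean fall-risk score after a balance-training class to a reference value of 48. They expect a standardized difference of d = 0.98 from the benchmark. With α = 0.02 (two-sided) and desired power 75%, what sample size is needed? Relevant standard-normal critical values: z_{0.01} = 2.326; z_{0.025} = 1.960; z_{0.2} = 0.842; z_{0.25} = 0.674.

n = 10

For a one-sample test: n = ((z_{α/2} + z_β) / d)².
z_{α/2} + z_β = 2.326 + 0.674 = 3.000.
n = (3.000 / 0.98)² = 3.061² = 9.37.
Round up.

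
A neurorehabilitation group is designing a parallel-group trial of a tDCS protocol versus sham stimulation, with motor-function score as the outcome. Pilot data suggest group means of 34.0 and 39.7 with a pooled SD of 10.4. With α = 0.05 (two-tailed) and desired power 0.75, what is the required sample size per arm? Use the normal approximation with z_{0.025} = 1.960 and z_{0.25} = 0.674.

Cohen's d = |M₁ − M₂| / SD_pooled = |34.0 − 39.7| / 10.4 = 5.7 / 10.4 = 0.548.
For two independent groups with equal n: n = 2·((z_{α/2} + z_β) / d)².
z_{α/2} + z_β = 1.960 + 0.674 = 2.634.
n = 2 × (2.634 / 0.548)² = 2 × 4.807² = 2 × 23.10 = 46.2.
Round up to the next whole participant.

n = 47 per group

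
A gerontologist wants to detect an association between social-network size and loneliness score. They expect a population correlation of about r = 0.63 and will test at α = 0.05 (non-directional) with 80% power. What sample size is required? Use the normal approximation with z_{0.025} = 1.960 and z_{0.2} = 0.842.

n = 18

Fisher's z: C = ½·ln((1+r)/(1−r)) = ½·ln(4.4054) = 0.7414.
n = ((z_{α/2} + z_β)/C)² + 3.
(1.960 + 0.842) / 0.7414 = 2.802 / 0.7414 = 3.779.
n = 3.779² + 3 = 14.28 + 3 = 17.3.
Round up.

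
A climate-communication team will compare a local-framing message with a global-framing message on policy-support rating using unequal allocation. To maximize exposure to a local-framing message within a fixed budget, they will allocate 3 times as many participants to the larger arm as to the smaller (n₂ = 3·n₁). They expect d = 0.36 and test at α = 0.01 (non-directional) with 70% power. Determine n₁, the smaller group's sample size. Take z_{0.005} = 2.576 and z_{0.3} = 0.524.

n₁ = 99

With allocation ratio k = n₂/n₁ = 3, Var(x̄₁−x̄₂) = σ²(1/n₁ + 1/(k·n₁)) = σ²·(k+1)/(k·n₁).
So n₁ = (1 + 1/k)·((z_{α/2} + z_β)/d)² = 1.333 × (3.100/0.36)².
n₁ = 1.333 × 74.15 = 98.9.
Round up: n₁ = 99, giving n₂ = 3 × 99 = 297.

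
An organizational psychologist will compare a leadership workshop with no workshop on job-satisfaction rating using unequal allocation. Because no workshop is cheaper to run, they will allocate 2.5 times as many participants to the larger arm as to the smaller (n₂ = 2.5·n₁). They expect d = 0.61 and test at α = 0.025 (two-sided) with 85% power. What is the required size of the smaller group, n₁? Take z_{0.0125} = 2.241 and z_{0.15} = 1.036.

n₁ = 41

With allocation ratio k = n₂/n₁ = 2.5, Var(x̄₁−x̄₂) = σ²(1/n₁ + 1/(k·n₁)) = σ²·(k+1)/(k·n₁).
So n₁ = (1 + 1/k)·((z_{α/2} + z_β)/d)² = 1.400 × (3.277/0.61)².
n₁ = 1.400 × 28.86 = 40.4.
Round up: n₁ = 41, giving n₂ = ⌈2.5 × 41⌉ = ⌈102.5⌉ = 103.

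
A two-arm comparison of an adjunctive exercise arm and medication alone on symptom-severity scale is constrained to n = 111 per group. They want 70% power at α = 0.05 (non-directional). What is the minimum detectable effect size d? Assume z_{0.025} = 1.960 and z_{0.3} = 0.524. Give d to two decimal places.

d_min ≈ 0.33

For two independent groups of n = 111 each: d_min = (z_{α/2} + z_β)·√(2/n).
z-sum = 1.960 + 0.524 = 2.484.
d_min = 2.484 × √(2/111) = 2.484 × 0.1342 = 0.333.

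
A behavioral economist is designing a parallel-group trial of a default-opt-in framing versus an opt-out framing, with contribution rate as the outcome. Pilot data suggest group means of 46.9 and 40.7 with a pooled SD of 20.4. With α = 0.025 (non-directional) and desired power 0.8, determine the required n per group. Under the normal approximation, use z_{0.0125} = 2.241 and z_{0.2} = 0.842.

Cohen's d = |M₁ − M₂| / SD_pooled = |46.9 − 40.7| / 20.4 = 6.2 / 20.4 = 0.304.
For two independent groups with equal n: n = 2·((z_{α/2} + z_β) / d)².
z_{α/2} + z_β = 2.241 + 0.842 = 3.083.
n = 2 × (3.083 / 0.304)² = 2 × 10.141² = 2 × 102.85 = 205.7.
Round up to the next whole participant.

n = 206 per group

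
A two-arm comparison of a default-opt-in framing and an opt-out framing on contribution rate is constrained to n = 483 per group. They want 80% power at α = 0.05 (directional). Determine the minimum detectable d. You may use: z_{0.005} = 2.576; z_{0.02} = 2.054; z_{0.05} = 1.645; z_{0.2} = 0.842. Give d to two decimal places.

For two independent groups of n = 483 each: d_min = (z_{α} + z_β)·√(2/n).
z-sum = 1.645 + 0.842 = 2.487.
d_min = 2.487 × √(2/483) = 2.487 × 0.0643 = 0.160.

d_min ≈ 0.16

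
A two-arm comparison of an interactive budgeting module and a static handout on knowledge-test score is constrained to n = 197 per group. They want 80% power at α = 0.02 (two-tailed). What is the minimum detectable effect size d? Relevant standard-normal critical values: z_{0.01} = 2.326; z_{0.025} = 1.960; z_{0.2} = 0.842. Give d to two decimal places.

For two independent groups of n = 197 each: d_min = (z_{α/2} + z_β)·√(2/n).
z-sum = 2.326 + 0.842 = 3.168.
d_min = 3.168 × √(2/197) = 3.168 × 0.1008 = 0.319.

d_min ≈ 0.32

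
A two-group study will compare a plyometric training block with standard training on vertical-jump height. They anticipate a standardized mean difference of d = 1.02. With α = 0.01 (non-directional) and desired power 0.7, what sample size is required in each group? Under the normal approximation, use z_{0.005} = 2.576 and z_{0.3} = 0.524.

n = 19 per group

For two independent groups with equal n: n = 2·((z_{α/2} + z_β) / d)².
z_{α/2} + z_β = 2.576 + 0.524 = 3.100.
n = 2 × (3.100 / 1.02)² = 2 × 3.039² = 2 × 9.24 = 18.5.
Round up to the next whole participant.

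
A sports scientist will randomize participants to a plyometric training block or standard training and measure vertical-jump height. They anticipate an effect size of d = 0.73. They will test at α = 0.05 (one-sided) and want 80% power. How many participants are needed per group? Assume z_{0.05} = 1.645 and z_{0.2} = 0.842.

For two independent groups with equal n: n = 2·((z_{α} + z_β) / d)².
z_{α} + z_β = 1.645 + 0.842 = 2.487.
n = 2 × (2.487 / 0.73)² = 2 × 3.407² = 2 × 11.61 = 23.2.
Round up to the next whole participant.

n = 24 per group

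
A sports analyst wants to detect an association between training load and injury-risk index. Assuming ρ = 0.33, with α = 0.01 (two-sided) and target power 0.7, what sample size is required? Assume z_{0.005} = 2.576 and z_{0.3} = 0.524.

n = 85

Fisher's z: C = ½·ln((1+r)/(1−r)) = ½·ln(1.9851) = 0.3428.
n = ((z_{α/2} + z_β)/C)² + 3.
(2.576 + 0.524) / 0.3428 = 3.100 / 0.3428 = 9.043.
n = 9.043² + 3 = 81.78 + 3 = 84.8.
Round up.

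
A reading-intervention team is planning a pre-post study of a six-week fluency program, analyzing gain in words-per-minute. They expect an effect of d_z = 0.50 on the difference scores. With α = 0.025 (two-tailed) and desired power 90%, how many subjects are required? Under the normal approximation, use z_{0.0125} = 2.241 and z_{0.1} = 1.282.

n = 50 pairs

For a paired (one-sample on differences) test: n = ((z_{α/2} + z_β) / d)².
z_{α/2} + z_β = 2.241 + 1.282 = 3.523.
n = (3.523 / 0.50)² = 7.046² = 49.65.
Round up.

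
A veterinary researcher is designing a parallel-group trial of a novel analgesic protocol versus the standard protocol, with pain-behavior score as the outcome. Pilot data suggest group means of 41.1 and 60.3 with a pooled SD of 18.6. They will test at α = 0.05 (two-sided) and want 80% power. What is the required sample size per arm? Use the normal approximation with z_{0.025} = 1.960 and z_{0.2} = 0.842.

n = 15 per group

Cohen's d = |M₁ − M₂| / SD_pooled = |41.1 − 60.3| / 18.6 = 19.2 / 18.6 = 1.032.
For two independent groups with equal n: n = 2·((z_{α/2} + z_β) / d)².
z_{α/2} + z_β = 1.960 + 0.842 = 2.802.
n = 2 × (2.802 / 1.032)² = 2 × 2.715² = 2 × 7.37 = 14.7.
Round up to the next whole participant.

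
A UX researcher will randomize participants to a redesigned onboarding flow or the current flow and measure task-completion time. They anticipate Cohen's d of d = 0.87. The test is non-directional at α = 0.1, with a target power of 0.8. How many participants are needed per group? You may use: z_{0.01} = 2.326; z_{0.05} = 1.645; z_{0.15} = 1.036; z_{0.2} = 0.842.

n = 17 per group

For two independent groups with equal n: n = 2·((z_{α/2} + z_β) / d)².
z_{α/2} + z_β = 1.645 + 0.842 = 2.487.
n = 2 × (2.487 / 0.87)² = 2 × 2.859² = 2 × 8.17 = 16.3.
Round up to the next whole participant.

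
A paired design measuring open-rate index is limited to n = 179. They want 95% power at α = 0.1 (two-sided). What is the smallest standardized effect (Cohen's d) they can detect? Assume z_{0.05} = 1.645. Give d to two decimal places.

For a single sample (or paired design) of n = 179: d_min = (z_{α/2} + z_β)/√n.
z-sum = 1.645 + 1.645 = 3.290.
d_min = 3.290 / √179 = 3.290 / 13.379 = 0.246.

d_min ≈ 0.25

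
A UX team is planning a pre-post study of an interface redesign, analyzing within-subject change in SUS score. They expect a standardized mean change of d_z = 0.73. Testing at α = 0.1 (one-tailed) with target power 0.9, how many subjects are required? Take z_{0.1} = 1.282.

n = 13 pairs

For a paired (one-sample on differences) test: n = ((z_{α} + z_β) / d)².
z_{α} + z_β = 1.282 + 1.282 = 2.564.
n = (2.564 / 0.73)² = 3.512² = 12.34.
Round up.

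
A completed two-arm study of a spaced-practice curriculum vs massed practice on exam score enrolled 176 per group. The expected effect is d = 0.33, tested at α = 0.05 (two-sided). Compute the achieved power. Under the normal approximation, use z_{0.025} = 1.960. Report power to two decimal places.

For two equal groups, power = Φ(d·√(n/2) − z_{α/2}).
d·√(n/2) = 0.33 × √(176/2) = 0.33 × 9.381 = 3.096.
z_β = 3.096 − 1.960 = 1.136.
Power = Φ(1.136) = 0.872.

power ≈ 0.87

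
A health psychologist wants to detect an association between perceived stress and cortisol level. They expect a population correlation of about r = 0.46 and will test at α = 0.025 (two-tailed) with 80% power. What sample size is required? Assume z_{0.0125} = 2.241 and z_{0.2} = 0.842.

Fisher's z: C = ½·ln((1+r)/(1−r)) = ½·ln(2.7037) = 0.4973.
n = ((z_{α/2} + z_β)/C)² + 3.
(2.241 + 0.842) / 0.4973 = 3.083 / 0.4973 = 6.199.
n = 6.199² + 3 = 38.43 + 3 = 41.4.
Round up.

n = 42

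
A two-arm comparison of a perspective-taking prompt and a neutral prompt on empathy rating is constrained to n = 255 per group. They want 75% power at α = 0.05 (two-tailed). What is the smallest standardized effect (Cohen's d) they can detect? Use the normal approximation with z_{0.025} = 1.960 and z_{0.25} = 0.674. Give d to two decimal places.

d_min ≈ 0.23

For two independent groups of n = 255 each: d_min = (z_{α/2} + z_β)·√(2/n).
z-sum = 1.960 + 0.674 = 2.634.
d_min = 2.634 × √(2/255) = 2.634 × 0.0886 = 0.233.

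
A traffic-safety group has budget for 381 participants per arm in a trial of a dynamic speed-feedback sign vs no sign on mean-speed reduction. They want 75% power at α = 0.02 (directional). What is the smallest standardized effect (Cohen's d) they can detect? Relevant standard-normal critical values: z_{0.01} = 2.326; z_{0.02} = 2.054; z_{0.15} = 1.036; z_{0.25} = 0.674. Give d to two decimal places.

For two independent groups of n = 381 each: d_min = (z_{α} + z_β)·√(2/n).
z-sum = 2.054 + 0.674 = 2.728.
d_min = 2.728 × √(2/381) = 2.728 × 0.0725 = 0.198.

d_min ≈ 0.20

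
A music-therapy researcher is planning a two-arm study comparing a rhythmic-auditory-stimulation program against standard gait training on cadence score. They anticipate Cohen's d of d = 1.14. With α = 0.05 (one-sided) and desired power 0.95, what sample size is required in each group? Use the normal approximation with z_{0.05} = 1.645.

For two independent groups with equal n: n = 2·((z_{α} + z_β) / d)².
z_{α} + z_β = 1.645 + 1.645 = 3.290.
n = 2 × (3.290 / 1.14)² = 2 × 2.886² = 2 × 8.33 = 16.7.
Round up to the next whole participant.

n = 17 per group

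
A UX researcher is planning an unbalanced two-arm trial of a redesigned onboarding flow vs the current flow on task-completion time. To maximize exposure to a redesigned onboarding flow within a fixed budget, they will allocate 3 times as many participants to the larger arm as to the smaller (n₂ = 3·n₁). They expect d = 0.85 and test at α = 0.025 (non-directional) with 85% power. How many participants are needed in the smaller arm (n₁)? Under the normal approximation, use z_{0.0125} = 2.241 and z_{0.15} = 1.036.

With allocation ratio k = n₂/n₁ = 3, Var(x̄₁−x̄₂) = σ²(1/n₁ + 1/(k·n₁)) = σ²·(k+1)/(k·n₁).
So n₁ = (1 + 1/k)·((z_{α/2} + z_β)/d)² = 1.333 × (3.277/0.85)².
n₁ = 1.333 × 14.86 = 19.8.
Round up: n₁ = 20, giving n₂ = 3 × 20 = 60.

n₁ = 20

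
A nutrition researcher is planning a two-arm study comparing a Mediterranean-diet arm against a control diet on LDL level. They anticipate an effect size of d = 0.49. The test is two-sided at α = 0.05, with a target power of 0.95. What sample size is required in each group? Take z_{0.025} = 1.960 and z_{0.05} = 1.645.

For two independent groups with equal n: n = 2·((z_{α/2} + z_β) / d)².
z_{α/2} + z_β = 1.960 + 1.645 = 3.605.
n = 2 × (3.605 / 0.49)² = 2 × 7.357² = 2 × 54.13 = 108.3.
Round up to the next whole participant.

n = 109 per group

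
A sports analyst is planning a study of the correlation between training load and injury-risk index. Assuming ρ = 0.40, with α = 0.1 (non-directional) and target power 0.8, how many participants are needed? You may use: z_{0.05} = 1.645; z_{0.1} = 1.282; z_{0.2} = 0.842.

n = 38

Fisher's z: C = ½·ln((1+r)/(1−r)) = ½·ln(2.3333) = 0.4236.
n = ((z_{α/2} + z_β)/C)² + 3.
(1.645 + 0.842) / 0.4236 = 2.487 / 0.4236 = 5.871.
n = 5.871² + 3 = 34.47 + 3 = 37.5.
Round up.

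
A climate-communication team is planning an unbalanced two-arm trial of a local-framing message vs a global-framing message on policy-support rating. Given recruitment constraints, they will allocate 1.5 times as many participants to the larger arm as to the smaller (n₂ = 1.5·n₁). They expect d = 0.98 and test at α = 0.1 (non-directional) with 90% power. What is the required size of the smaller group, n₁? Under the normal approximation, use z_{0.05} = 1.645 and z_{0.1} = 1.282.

With allocation ratio k = n₂/n₁ = 1.5, Var(x̄₁−x̄₂) = σ²(1/n₁ + 1/(k·n₁)) = σ²·(k+1)/(k·n₁).
So n₁ = (1 + 1/k)·((z_{α/2} + z_β)/d)² = 1.667 × (2.927/0.98)².
n₁ = 1.667 × 8.92 = 14.9.
Round up: n₁ = 15, giving n₂ = ⌈1.5 × 15⌉ = ⌈22.5⌉ = 23.

n₁ = 15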